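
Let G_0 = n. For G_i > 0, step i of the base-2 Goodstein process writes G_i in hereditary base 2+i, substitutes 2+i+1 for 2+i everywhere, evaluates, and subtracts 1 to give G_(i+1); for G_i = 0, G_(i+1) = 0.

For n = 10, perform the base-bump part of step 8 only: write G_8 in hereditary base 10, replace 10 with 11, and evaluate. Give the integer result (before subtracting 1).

1426559238831

[0] 10 ≡ 2^(2 + 1) + 2 (base 2). Lift 3: 84. −1: 83.
[1] 83 ≡ 3^(3 + 1) + 2 (base 3). Lift 4: 1026. −1: 1025.
[2] 1025 ≡ 4^(4 + 1) + 1 (base 4). Lift 5: 15626. −1: 15625.
[3] 15625 ≡ 5^(5 + 1) (base 5). Lift 6: 279936. −1: 279935.
[4] 279935 ≡ 5·6^6 + 5·6^5 + 5·6^4 + 5·6^3 + 5·6^2 + 5·6 + 5 (base 6). Lift 7: 4215755. −1: 4215754.
[5] 4215754 ≡ 5·7^7 + 5·7^5 + 5·7^4 + 5·7^3 + 5·7^2 + 5·7 + 4 (base 7). Lift 8: 84073324. −1: 84073323.
[6] 84073323 ≡ 5·8^8 + 5·8^5 + 5·8^4 + 5·8^3 + 5·8^2 + 5·8 + 3 (base 8). Lift 9: 1937434593. −1: 1937434592.
[7] 1937434592 ≡ 5·9^9 + 5·9^5 + 5·9^4 + 5·9^3 + 5·9^2 + 5·9 + 2 (base 9). Lift 10: 50000555552. −1: 50000555551.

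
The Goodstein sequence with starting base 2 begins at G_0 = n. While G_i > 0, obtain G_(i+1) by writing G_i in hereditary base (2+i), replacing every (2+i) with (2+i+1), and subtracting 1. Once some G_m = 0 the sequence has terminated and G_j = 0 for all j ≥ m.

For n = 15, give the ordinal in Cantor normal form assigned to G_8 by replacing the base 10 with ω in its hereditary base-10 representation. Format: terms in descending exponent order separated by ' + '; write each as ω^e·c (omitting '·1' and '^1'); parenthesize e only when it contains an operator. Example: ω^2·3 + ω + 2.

ω^(ω + 1) + ω^7·7 + ω^6·7 + ω^5·7 + ω^4·7 + ω^3·7 + ω^2·7 + ω·7 + 5

[0] 15 ≡ 2^(2 + 1) + 2^2 + 2 + 1 (base 2). Lift 3: 112. −1: 111.
[1] 111 ≡ 3^(3 + 1) + 3^3 + 3 (base 3). Lift 4: 1284. −1: 1283.
[2] 1283 ≡ 4^(4 + 1) + 4^4 + 3 (base 4). Lift 5: 18753. −1: 18752.
[3] 18752 ≡ 5^(5 + 1) + 5^5 + 2 (base 5). Lift 6: 326594. −1: 326593.
[4] 326593 ≡ 6^(6 + 1) + 6^6 + 1 (base 6). Lift 7: 6588345. −1: 6588344.
[5] 6588344 ≡ 7^(7 + 1) + 7^7 (base 7). Lift 8: 150994944. −1: 150994943.
[6] 150994943 ≡ 8^(8 + 1) + 7·8^7 + 7·8^6 + 7·8^5 + 7·8^4 + 7·8^3 + 7·8^2 + 7·8 + 7 (base 8). Lift 9: 3524450281. −1: 3524450280.
[7] 3524450280 ≡ 9^(9 + 1) + 7·9^7 + 7·9^6 + 7·9^5 + 7·9^4 + 7·9^3 + 7·9^2 + 7·9 + 6 (base 9). Lift 10: 100077777776. −1: 100077777775.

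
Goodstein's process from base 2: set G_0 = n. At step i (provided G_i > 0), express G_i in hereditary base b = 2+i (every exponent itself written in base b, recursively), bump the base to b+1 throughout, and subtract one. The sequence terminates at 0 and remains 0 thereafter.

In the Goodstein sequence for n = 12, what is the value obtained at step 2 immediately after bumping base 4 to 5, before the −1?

G_0 = 12. HB_2(12) = 2^(2 + 1) + 2^2. Bump = 108. G_1 = 107.
G_1 = 107. HB_3(107) = 3^(3 + 1) + 2·3^2 + 2·3 + 2. Bump = 1066. G_2 = 1065.
G_2 = 1065. HB_4(1065) = 4^(4 + 1) + 2·4^2 + 2·4 + 1. Bump = 15686. G_3 = 15685.

15686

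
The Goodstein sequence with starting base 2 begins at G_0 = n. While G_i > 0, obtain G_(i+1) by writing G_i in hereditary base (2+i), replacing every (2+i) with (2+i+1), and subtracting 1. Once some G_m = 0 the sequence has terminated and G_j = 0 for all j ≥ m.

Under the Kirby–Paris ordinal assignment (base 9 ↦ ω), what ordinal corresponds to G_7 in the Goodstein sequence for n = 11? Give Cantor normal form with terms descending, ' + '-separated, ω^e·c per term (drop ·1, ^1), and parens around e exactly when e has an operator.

(0) 11|_2 = 2^(2 + 1) + 2 + 1 ↦ 3^(3 + 1) + 3 + 1|_3 = 85 ⇒ 84
(1) 84|_3 = 3^(3 + 1) + 3 ↦ 4^(4 + 1) + 4|_4 = 1028 ⇒ 1027
(2) 1027|_4 = 4^(4 + 1) + 3 ↦ 5^(5 + 1) + 3|_5 = 15628 ⇒ 15627
(3) 15627|_5 = 5^(5 + 1) + 2 ↦ 6^(6 + 1) + 2|_6 = 279938 ⇒ 279937
(4) 279937|_6 = 6^(6 + 1) + 1 ↦ 7^(7 + 1) + 1|_7 = 5764802 ⇒ 5764801
(5) 5764801|_7 = 7^(7 + 1) ↦ 8^(8 + 1)|_8 = 134217728 ⇒ 134217727
(6) 134217727|_8 = 7·8^8 + 7·8^7 + 7·8^6 + 7·8^5 + 7·8^4 + 7·8^3 + 7·8^2 + 7·8 + 7 ↦ 7·9^9 + 7·9^7 + 7·9^6 + 7·9^5 + 7·9^4 + 7·9^3 + 7·9^2 + 7·9 + 7|_9 = 2749609303 ⇒ 2749609302
(7) 2749609302|_9 = 7·9^9 + 7·9^7 + 7·9^6 + 7·9^5 + 7·9^4 + 7·9^3 + 7·9^2 + 7·9 + 6 ↦ 7·10^10 + 7·10^7 + 7·10^6 + 7·10^5 + 7·10^4 + 7·10^3 + 7·10^2 + 7·10 + 6|_10 = 70077777776 ⇒ 70077777775

ω^ω·7 + ω^7·7 + ω^6·7 + ω^5·7 + ω^4·7 + ω^3·7 + ω^2·7 + ω·7 + 6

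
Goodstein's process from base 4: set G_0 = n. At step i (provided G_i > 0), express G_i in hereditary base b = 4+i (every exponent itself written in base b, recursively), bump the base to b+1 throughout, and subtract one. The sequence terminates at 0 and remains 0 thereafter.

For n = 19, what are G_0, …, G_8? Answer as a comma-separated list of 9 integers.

19 —HB4→ 4^2 + 3 —bump→ 5^2 + 3 = 28 —(−1)→ 27
27 —HB5→ 5^2 + 2 —bump→ 6^2 + 2 = 38 —(−1)→ 37
37 —HB6→ 6^2 + 1 —bump→ 7^2 + 1 = 50 —(−1)→ 49
49 —HB7→ 7^2 —bump→ 8^2 = 64 —(−1)→ 63
63 —HB8→ 7·8 + 7 —bump→ 7·9 + 7 = 70 —(−1)→ 69
69 —HB9→ 7·9 + 6 —bump→ 7·10 + 6 = 76 —(−1)→ 75
75 —HB10→ 7·10 + 5 —bump→ 7·11 + 5 = 82 —(−1)→ 81
81 —HB11→ 7·11 + 4 —bump→ 7·12 + 4 = 88 —(−1)→ 87

19, 27, 37, 49, 63, 69, 75, 81, 87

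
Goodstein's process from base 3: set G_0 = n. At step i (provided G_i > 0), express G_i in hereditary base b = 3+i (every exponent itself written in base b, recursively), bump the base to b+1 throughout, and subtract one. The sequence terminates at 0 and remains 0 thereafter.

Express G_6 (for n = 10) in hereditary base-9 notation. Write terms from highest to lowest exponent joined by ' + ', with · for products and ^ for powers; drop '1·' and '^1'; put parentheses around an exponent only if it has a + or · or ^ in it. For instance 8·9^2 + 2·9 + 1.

4·9

G_0 = 10. HB_3(10) = 3^2 + 1. Bump = 17. G_1 = 16.
G_1 = 16. HB_4(16) = 4^2. Bump = 25. G_2 = 24.
G_2 = 24. HB_5(24) = 4·5 + 4. Bump = 28. G_3 = 27.
G_3 = 27. HB_6(27) = 4·6 + 3. Bump = 31. G_4 = 30.
G_4 = 30. HB_7(30) = 4·7 + 2. Bump = 34. G_5 = 33.
G_5 = 33. HB_8(33) = 4·8 + 1. Bump = 37. G_6 = 36.
G_6 = 36. HB_9(36) = 4·9. Bump = 40. G_7 = 39.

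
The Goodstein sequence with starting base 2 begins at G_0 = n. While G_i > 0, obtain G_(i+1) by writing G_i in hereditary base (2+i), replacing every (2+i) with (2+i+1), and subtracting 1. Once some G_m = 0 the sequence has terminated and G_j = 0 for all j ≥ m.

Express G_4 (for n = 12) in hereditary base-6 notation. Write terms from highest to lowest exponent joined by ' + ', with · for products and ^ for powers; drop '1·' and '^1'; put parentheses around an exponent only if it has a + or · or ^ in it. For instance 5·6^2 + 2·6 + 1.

[0] 12 ≡ 2^(2 + 1) + 2^2 (base 2). Lift 3: 108. −1: 107.
[1] 107 ≡ 3^(3 + 1) + 2·3^2 + 2·3 + 2 (base 3). Lift 4: 1066. −1: 1065.
[2] 1065 ≡ 4^(4 + 1) + 2·4^2 + 2·4 + 1 (base 4). Lift 5: 15686. −1: 15685.
[3] 15685 ≡ 5^(5 + 1) + 2·5^2 + 2·5 (base 5). Lift 6: 280020. −1: 280019.
[4] 280019 ≡ 6^(6 + 1) + 2·6^2 + 6 + 5 (base 6). Lift 7: 5764911. −1: 5764910.

6^(6 + 1) + 2·6^2 + 6 + 5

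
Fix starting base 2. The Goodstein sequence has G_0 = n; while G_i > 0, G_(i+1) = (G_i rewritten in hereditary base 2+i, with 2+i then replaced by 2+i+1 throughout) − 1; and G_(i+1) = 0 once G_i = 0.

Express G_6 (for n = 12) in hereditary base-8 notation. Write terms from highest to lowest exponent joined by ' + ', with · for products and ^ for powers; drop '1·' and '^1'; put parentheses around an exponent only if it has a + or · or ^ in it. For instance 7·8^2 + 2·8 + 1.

8^(8 + 1) + 2·8^2 + 8 + 3

G_0 = 12. HB_2(12) = 2^(2 + 1) + 2^2. Bump = 108. G_1 = 107.
G_1 = 107. HB_3(107) = 3^(3 + 1) + 2·3^2 + 2·3 + 2. Bump = 1066. G_2 = 1065.
G_2 = 1065. HB_4(1065) = 4^(4 + 1) + 2·4^2 + 2·4 + 1. Bump = 15686. G_3 = 15685.
G_3 = 15685. HB_5(15685) = 5^(5 + 1) + 2·5^2 + 2·5. Bump = 280020. G_4 = 280019.
G_4 = 280019. HB_6(280019) = 6^(6 + 1) + 2·6^2 + 6 + 5. Bump = 5764911. G_5 = 5764910.
G_5 = 5764910. HB_7(5764910) = 7^(7 + 1) + 2·7^2 + 7 + 4. Bump = 134217868. G_6 = 134217867.
G_6 = 134217867. HB_8(134217867) = 8^(8 + 1) + 2·8^2 + 8 + 3. Bump = 3486784575. G_7 = 3486784574.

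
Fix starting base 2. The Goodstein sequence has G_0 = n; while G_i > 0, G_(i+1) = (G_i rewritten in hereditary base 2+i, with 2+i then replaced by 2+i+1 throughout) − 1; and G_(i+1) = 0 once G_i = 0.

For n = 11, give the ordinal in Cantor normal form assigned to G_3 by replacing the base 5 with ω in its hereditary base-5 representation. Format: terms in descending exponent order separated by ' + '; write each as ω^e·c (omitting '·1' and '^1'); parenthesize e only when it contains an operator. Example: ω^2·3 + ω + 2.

ω^(ω + 1) + 2

step 0: 11 = 2^(2 + 1) + 2 + 1; sub 3 for 2: 3^(3 + 1) + 3 + 1; = 85; G_1 = 85−1 = 84
step 1: 84 = 3^(3 + 1) + 3; sub 4 for 3: 4^(4 + 1) + 4; = 1028; G_2 = 1028−1 = 1027
step 2: 1027 = 4^(4 + 1) + 3; sub 5 for 4: 5^(5 + 1) + 3; = 15628; G_3 = 15628−1 = 15627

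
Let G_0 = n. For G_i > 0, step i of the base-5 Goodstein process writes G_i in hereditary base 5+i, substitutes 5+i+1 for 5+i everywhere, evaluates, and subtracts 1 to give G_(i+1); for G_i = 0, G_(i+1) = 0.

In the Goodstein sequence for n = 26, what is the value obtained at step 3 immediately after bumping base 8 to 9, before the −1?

59

i=0: 26 = 5^2 + 1 (b=5); 5→6: 6^2 + 1 = 37; 37−1 = 36
i=1: 36 = 6^2 (b=6); 6→7: 7^2 = 49; 49−1 = 48
i=2: 48 = 6·7 + 6 (b=7); 7→8: 6·8 + 6 = 54; 54−1 = 53
i=3: 53 = 6·8 + 5 (b=8); 8→9: 6·9 + 5 = 59; 59−1 = 58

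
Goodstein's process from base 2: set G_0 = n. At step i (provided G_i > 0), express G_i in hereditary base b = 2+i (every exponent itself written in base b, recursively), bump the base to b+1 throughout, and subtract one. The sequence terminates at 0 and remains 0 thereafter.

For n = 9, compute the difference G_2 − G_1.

(0) 9|_2 = 2^(2 + 1) + 1 ↦ 3^(3 + 1) + 1|_3 = 82 ⇒ 81
(1) 81|_3 = 3^(3 + 1) ↦ 4^(4 + 1)|_4 = 1024 ⇒ 1023

942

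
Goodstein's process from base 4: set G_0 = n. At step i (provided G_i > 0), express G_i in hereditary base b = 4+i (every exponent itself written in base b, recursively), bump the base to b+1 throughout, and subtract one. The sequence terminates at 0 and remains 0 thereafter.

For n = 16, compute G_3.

16 —HB4→ 4^2 —bump→ 5^2 = 25 —(−1)→ 24
24 —HB5→ 4·5 + 4 —bump→ 4·6 + 4 = 28 —(−1)→ 27
27 —HB6→ 4·6 + 3 —bump→ 4·7 + 3 = 31 —(−1)→ 30
30 —HB7→ 4·7 + 2 —bump→ 4·8 + 2 = 34 —(−1)→ 33

30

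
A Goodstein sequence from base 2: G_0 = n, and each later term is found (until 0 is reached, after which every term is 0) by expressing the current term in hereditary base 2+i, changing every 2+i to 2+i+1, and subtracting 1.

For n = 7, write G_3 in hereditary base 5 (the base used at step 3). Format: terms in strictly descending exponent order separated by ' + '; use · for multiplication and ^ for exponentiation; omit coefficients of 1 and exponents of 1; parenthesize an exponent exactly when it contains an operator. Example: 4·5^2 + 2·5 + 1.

G_0=7  [base 2] 2^2 + 2 + 1  →[2↦3]→  3^3 + 3 + 1 = 31  −1 ⇒ G_1=30
G_1=30  [base 3] 3^3 + 3  →[3↦4]→  4^4 + 4 = 260  −1 ⇒ G_2=259
G_2=259  [base 4] 4^4 + 3  →[4↦5]→  5^5 + 3 = 3128  −1 ⇒ G_3=3127
G_3=3127  [base 5] 5^5 + 2  →[5↦6]→  6^6 + 2 = 46658  −1 ⇒ G_4=46657

5^5 + 2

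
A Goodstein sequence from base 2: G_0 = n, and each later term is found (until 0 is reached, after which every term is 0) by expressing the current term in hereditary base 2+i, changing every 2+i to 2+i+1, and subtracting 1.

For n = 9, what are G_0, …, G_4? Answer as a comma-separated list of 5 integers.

i=0: 9 = 2^(2 + 1) + 1 (b=2); 2→3: 3^(3 + 1) + 1 = 82; 82−1 = 81
i=1: 81 = 3^(3 + 1) (b=3); 3→4: 4^(4 + 1) = 1024; 1024−1 = 1023
i=2: 1023 = 3·4^4 + 3·4^3 + 3·4^2 + 3·4 + 3 (b=4); 4→5: 3·5^5 + 3·5^3 + 3·5^2 + 3·5 + 3 = 9843; 9843−1 = 9842
i=3: 9842 = 3·5^5 + 3·5^3 + 3·5^2 + 3·5 + 2 (b=5); 5→6: 3·6^6 + 3·6^3 + 3·6^2 + 3·6 + 2 = 140744; 140744−1 = 140743

9, 81, 1023, 9842, 140743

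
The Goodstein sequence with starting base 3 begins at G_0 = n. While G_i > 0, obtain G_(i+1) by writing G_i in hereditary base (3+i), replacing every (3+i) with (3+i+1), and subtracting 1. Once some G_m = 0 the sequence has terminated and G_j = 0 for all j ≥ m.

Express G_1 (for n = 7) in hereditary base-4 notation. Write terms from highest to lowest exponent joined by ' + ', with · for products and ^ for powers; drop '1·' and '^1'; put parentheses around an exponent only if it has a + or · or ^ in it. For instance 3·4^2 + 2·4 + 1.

2·4

G_0 = 7. HB_3(7) = 2·3 + 1. Bump = 9. G_1 = 8.
G_1 = 8. HB_4(8) = 2·4. Bump = 10. G_2 = 9.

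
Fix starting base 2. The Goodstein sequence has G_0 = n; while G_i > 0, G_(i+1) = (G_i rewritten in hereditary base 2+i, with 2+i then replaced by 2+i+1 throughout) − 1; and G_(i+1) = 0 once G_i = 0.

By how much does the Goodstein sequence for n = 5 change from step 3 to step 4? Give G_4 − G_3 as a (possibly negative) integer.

(0) 5|_2 = 2^2 + 1 ↦ 3^3 + 1|_3 = 28 ⇒ 27
(1) 27|_3 = 3^3 ↦ 4^4|_4 = 256 ⇒ 255
(2) 255|_4 = 3·4^3 + 3·4^2 + 3·4 + 3 ↦ 3·5^3 + 3·5^2 + 3·5 + 3|_5 = 468 ⇒ 467
(3) 467|_5 = 3·5^3 + 3·5^2 + 3·5 + 2 ↦ 3·6^3 + 3·6^2 + 3·6 + 2|_6 = 776 ⇒ 775

308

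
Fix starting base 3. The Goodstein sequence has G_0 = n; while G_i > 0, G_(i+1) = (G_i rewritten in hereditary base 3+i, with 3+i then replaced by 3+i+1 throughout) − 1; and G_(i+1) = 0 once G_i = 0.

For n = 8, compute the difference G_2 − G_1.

1

step 0: 8 = 2·3 + 2; sub 4 for 3: 2·4 + 2; = 10; G_1 = 10−1 = 9
step 1: 9 = 2·4 + 1; sub 5 for 4: 2·5 + 1; = 11; G_2 = 11−1 = 10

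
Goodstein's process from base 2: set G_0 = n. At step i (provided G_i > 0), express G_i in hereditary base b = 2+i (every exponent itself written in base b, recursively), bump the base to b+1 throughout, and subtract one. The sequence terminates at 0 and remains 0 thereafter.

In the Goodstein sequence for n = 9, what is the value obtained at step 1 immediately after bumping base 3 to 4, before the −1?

[0] 9 ≡ 2^(2 + 1) + 1 (base 2). Lift 3: 82. −1: 81.
[1] 81 ≡ 3^(3 + 1) (base 3). Lift 4: 1024. −1: 1023.

1024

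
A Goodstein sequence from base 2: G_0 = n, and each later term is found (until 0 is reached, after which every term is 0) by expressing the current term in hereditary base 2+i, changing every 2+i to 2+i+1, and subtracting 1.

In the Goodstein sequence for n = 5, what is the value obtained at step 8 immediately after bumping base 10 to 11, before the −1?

4383

i=0: 5 = 2^2 + 1 (b=2); 2→3: 3^3 + 1 = 28; 28−1 = 27
i=1: 27 = 3^3 (b=3); 3→4: 4^4 = 256; 256−1 = 255
i=2: 255 = 3·4^3 + 3·4^2 + 3·4 + 3 (b=4); 4→5: 3·5^3 + 3·5^2 + 3·5 + 3 = 468; 468−1 = 467
i=3: 467 = 3·5^3 + 3·5^2 + 3·5 + 2 (b=5); 5→6: 3·6^3 + 3·6^2 + 3·6 + 2 = 776; 776−1 = 775
i=4: 775 = 3·6^3 + 3·6^2 + 3·6 + 1 (b=6); 6→7: 3·7^3 + 3·7^2 + 3·7 + 1 = 1198; 1198−1 = 1197
i=5: 1197 = 3·7^3 + 3·7^2 + 3·7 (b=7); 7→8: 3·8^3 + 3·8^2 + 3·8 = 1752; 1752−1 = 1751
i=6: 1751 = 3·8^3 + 3·8^2 + 2·8 + 7 (b=8); 8→9: 3·9^3 + 3·9^2 + 2·9 + 7 = 2455; 2455−1 = 2454
i=7: 2454 = 3·9^3 + 3·9^2 + 2·9 + 6 (b=9); 9→10: 3·10^3 + 3·10^2 + 2·10 + 6 = 3326; 3326−1 = 3325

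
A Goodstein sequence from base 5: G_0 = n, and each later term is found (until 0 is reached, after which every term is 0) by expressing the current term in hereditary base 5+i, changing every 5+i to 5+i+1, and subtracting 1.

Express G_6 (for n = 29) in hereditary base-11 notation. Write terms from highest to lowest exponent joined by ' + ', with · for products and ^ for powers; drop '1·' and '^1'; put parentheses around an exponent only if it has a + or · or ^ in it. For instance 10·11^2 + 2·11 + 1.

step 0: 29 = 5^2 + 4; sub 6 for 5: 6^2 + 4; = 40; G_1 = 40−1 = 39
step 1: 39 = 6^2 + 3; sub 7 for 6: 7^2 + 3; = 52; G_2 = 52−1 = 51
step 2: 51 = 7^2 + 2; sub 8 for 7: 8^2 + 2; = 66; G_3 = 66−1 = 65
step 3: 65 = 8^2 + 1; sub 9 for 8: 9^2 + 1; = 82; G_4 = 82−1 = 81
step 4: 81 = 9^2; sub 10 for 9: 10^2; = 100; G_5 = 100−1 = 99
step 5: 99 = 9·10 + 9; sub 11 for 10: 9·11 + 9; = 108; G_6 = 108−1 = 107
step 6: 107 = 9·11 + 8; sub 12 for 11: 9·12 + 8; = 116; G_7 = 116−1 = 115

9·11 + 8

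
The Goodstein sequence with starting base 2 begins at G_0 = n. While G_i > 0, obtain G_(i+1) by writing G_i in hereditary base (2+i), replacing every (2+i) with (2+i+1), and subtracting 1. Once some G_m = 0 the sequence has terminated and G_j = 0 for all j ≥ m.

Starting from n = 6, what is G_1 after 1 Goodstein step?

step 0: 6 = 2^2 + 2; sub 3 for 2: 3^3 + 3; = 30; G_1 = 30−1 = 29
step 1: 29 = 3^3 + 2; sub 4 for 3: 4^4 + 2; = 258; G_2 = 258−1 = 257

29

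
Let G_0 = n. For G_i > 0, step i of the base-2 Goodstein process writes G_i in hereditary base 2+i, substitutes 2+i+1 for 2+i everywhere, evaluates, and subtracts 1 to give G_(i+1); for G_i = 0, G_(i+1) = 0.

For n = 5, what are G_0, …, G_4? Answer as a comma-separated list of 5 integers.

5, 27, 255, 467, 775

G_0 = 5. HB_2(5) = 2^2 + 1. Bump = 28. G_1 = 27.
G_1 = 27. HB_3(27) = 3^3. Bump = 256. G_2 = 255.
G_2 = 255. HB_4(255) = 3·4^3 + 3·4^2 + 3·4 + 3. Bump = 468. G_3 = 467.
G_3 = 467. HB_5(467) = 3·5^3 + 3·5^2 + 3·5 + 2. Bump = 776. G_4 = 775.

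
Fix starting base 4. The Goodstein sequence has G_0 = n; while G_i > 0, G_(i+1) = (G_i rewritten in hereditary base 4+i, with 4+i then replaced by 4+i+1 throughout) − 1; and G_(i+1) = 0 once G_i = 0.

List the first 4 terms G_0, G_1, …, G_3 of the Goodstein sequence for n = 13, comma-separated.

(0) 13|_4 = 3·4 + 1 ↦ 3·5 + 1|_5 = 16 ⇒ 15
(1) 15|_5 = 3·5 ↦ 3·6|_6 = 18 ⇒ 17
(2) 17|_6 = 2·6 + 5 ↦ 2·7 + 5|_7 = 19 ⇒ 18

13, 15, 17, 18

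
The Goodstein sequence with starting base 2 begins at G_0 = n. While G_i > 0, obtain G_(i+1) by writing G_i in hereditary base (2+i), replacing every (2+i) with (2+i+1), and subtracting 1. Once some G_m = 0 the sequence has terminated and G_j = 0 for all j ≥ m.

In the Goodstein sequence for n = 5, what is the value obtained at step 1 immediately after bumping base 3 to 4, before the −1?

256

i=0: 5 = 2^2 + 1 (b=2); 2→3: 3^3 + 1 = 28; 28−1 = 27
i=1: 27 = 3^3 (b=3); 3→4: 4^4 = 256; 256−1 = 255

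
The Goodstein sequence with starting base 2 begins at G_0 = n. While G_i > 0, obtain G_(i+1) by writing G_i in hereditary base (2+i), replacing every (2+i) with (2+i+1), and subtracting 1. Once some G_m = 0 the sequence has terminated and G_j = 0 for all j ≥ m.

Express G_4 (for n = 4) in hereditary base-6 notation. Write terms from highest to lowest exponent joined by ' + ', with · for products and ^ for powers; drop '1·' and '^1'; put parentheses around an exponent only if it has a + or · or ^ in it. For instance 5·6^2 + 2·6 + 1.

base 2: 4 = 2^2; at 3: 3^3 = 27; next = 26
base 3: 26 = 2·3^2 + 2·3 + 2; at 4: 2·4^2 + 2·4 + 2 = 42; next = 41
base 4: 41 = 2·4^2 + 2·4 + 1; at 5: 2·5^2 + 2·5 + 1 = 61; next = 60
base 5: 60 = 2·5^2 + 2·5; at 6: 2·6^2 + 2·6 = 84; next = 83
base 6: 83 = 2·6^2 + 6 + 5; at 7: 2·7^2 + 7 + 5 = 110; next = 109

2·6^2 + 6 + 5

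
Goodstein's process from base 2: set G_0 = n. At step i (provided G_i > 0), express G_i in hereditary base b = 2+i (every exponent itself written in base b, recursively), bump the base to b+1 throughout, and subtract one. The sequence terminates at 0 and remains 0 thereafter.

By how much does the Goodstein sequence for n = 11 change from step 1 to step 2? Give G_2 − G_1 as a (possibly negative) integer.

[0] 11 ≡ 2^(2 + 1) + 2 + 1 (base 2). Lift 3: 85. −1: 84.
[1] 84 ≡ 3^(3 + 1) + 3 (base 3). Lift 4: 1028. −1: 1027.

943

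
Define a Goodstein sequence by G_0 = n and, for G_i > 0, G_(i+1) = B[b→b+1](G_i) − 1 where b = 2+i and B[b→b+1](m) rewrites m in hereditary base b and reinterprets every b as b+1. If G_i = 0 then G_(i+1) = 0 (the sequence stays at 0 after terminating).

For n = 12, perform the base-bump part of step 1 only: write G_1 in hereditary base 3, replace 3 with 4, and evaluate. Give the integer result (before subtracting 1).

i=0: 12 = 2^(2 + 1) + 2^2 (b=2); 2→3: 3^(3 + 1) + 3^3 = 108; 108−1 = 107
i=1: 107 = 3^(3 + 1) + 2·3^2 + 2·3 + 2 (b=3); 3→4: 4^(4 + 1) + 2·4^2 + 2·4 + 2 = 1066; 1066−1 = 1065

1066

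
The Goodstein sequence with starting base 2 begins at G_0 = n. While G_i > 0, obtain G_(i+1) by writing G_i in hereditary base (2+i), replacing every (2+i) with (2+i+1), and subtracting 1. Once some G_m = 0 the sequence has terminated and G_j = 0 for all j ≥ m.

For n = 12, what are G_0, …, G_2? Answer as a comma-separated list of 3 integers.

12, 107, 1065

i=0: 12 = 2^(2 + 1) + 2^2 (b=2); 2→3: 3^(3 + 1) + 3^3 = 108; 108−1 = 107
i=1: 107 = 3^(3 + 1) + 2·3^2 + 2·3 + 2 (b=3); 3→4: 4^(4 + 1) + 2·4^2 + 2·4 + 2 = 1066; 1066−1 = 1065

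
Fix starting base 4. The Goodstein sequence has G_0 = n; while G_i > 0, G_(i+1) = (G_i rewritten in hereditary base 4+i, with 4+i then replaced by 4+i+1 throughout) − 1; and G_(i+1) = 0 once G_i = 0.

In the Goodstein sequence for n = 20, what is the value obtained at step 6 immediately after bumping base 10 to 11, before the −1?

108

(0) 20|_4 = 4^2 + 4 ↦ 5^2 + 5|_5 = 30 ⇒ 29
(1) 29|_5 = 5^2 + 4 ↦ 6^2 + 4|_6 = 40 ⇒ 39
(2) 39|_6 = 6^2 + 3 ↦ 7^2 + 3|_7 = 52 ⇒ 51
(3) 51|_7 = 7^2 + 2 ↦ 8^2 + 2|_8 = 66 ⇒ 65
(4) 65|_8 = 8^2 + 1 ↦ 9^2 + 1|_9 = 82 ⇒ 81
(5) 81|_9 = 9^2 ↦ 10^2|_10 = 100 ⇒ 99
(6) 99|_10 = 9·10 + 9 ↦ 9·11 + 9|_11 = 108 ⇒ 107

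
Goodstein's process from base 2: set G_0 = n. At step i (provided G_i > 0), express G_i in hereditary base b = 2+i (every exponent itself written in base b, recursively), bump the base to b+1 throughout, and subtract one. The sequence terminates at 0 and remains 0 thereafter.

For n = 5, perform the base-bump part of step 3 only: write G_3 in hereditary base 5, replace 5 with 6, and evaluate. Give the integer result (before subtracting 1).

776

i=0: 5 = 2^2 + 1 (b=2); 2→3: 3^3 + 1 = 28; 28−1 = 27
i=1: 27 = 3^3 (b=3); 3→4: 4^4 = 256; 256−1 = 255
i=2: 255 = 3·4^3 + 3·4^2 + 3·4 + 3 (b=4); 4→5: 3·5^3 + 3·5^2 + 3·5 + 3 = 468; 468−1 = 467
i=3: 467 = 3·5^3 + 3·5^2 + 3·5 + 2 (b=5); 5→6: 3·6^3 + 3·6^2 + 3·6 + 2 = 776; 776−1 = 775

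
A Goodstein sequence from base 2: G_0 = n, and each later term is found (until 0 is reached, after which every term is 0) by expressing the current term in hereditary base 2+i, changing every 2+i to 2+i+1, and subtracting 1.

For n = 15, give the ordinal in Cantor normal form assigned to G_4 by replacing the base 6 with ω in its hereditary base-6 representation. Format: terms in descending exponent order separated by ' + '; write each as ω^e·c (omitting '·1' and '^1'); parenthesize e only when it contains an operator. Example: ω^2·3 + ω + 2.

ω^(ω + 1) + ω^ω + 1

(0) 15|_2 = 2^(2 + 1) + 2^2 + 2 + 1 ↦ 3^(3 + 1) + 3^3 + 3 + 1|_3 = 112 ⇒ 111
(1) 111|_3 = 3^(3 + 1) + 3^3 + 3 ↦ 4^(4 + 1) + 4^4 + 4|_4 = 1284 ⇒ 1283
(2) 1283|_4 = 4^(4 + 1) + 4^4 + 3 ↦ 5^(5 + 1) + 5^5 + 3|_5 = 18753 ⇒ 18752
(3) 18752|_5 = 5^(5 + 1) + 5^5 + 2 ↦ 6^(6 + 1) + 6^6 + 2|_6 = 326594 ⇒ 326593
(4) 326593|_6 = 6^(6 + 1) + 6^6 + 1 ↦ 7^(7 + 1) + 7^7 + 1|_7 = 6588345 ⇒ 6588344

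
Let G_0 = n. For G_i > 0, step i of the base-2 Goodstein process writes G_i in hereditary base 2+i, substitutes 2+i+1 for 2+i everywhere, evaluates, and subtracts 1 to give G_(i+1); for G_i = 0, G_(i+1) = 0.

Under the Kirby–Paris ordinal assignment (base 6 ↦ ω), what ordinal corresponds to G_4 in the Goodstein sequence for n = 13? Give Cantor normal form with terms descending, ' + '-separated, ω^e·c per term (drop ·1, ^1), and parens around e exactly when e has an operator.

ω^(ω + 1) + ω^3·3 + ω^2·3 + ω·3 + 1

13 —HB2→ 2^(2 + 1) + 2^2 + 1 —bump→ 3^(3 + 1) + 3^3 + 1 = 109 —(−1)→ 108
108 —HB3→ 3^(3 + 1) + 3^3 —bump→ 4^(4 + 1) + 4^4 = 1280 —(−1)→ 1279
1279 —HB4→ 4^(4 + 1) + 3·4^3 + 3·4^2 + 3·4 + 3 —bump→ 5^(5 + 1) + 3·5^3 + 3·5^2 + 3·5 + 3 = 16093 —(−1)→ 16092
16092 —HB5→ 5^(5 + 1) + 3·5^3 + 3·5^2 + 3·5 + 2 —bump→ 6^(6 + 1) + 3·6^3 + 3·6^2 + 3·6 + 2 = 280712 —(−1)→ 280711
280711 —HB6→ 6^(6 + 1) + 3·6^3 + 3·6^2 + 3·6 + 1 —bump→ 7^(7 + 1) + 3·7^3 + 3·7^2 + 3·7 + 1 = 5765999 —(−1)→ 5765998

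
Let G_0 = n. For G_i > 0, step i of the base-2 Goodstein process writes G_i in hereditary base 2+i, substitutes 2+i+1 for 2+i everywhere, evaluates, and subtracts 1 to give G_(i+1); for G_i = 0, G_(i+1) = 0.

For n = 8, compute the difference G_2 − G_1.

i=0: 8 = 2^(2 + 1) (b=2); 2→3: 3^(3 + 1) = 81; 81−1 = 80
i=1: 80 = 2·3^3 + 2·3^2 + 2·3 + 2 (b=3); 3→4: 2·4^4 + 2·4^2 + 2·4 + 2 = 554; 554−1 = 553

473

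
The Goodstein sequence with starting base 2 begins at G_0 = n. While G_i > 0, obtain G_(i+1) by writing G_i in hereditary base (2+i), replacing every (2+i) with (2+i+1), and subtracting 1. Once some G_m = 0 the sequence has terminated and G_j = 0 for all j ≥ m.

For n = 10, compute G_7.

i=0: 10 = 2^(2 + 1) + 2 (b=2); 2→3: 3^(3 + 1) + 3 = 84; 84−1 = 83
i=1: 83 = 3^(3 + 1) + 2 (b=3); 3→4: 4^(4 + 1) + 2 = 1026; 1026−1 = 1025
i=2: 1025 = 4^(4 + 1) + 1 (b=4); 4→5: 5^(5 + 1) + 1 = 15626; 15626−1 = 15625
i=3: 15625 = 5^(5 + 1) (b=5); 5→6: 6^(6 + 1) = 279936; 279936−1 = 279935
i=4: 279935 = 5·6^6 + 5·6^5 + 5·6^4 + 5·6^3 + 5·6^2 + 5·6 + 5 (b=6); 6→7: 5·7^7 + 5·7^5 + 5·7^4 + 5·7^3 + 5·7^2 + 5·7 + 5 = 4215755; 4215755−1 = 4215754
i=5: 4215754 = 5·7^7 + 5·7^5 + 5·7^4 + 5·7^3 + 5·7^2 + 5·7 + 4 (b=7); 7→8: 5·8^8 + 5·8^5 + 5·8^4 + 5·8^3 + 5·8^2 + 5·8 + 4 = 84073324; 84073324−1 = 84073323
i=6: 84073323 = 5·8^8 + 5·8^5 + 5·8^4 + 5·8^3 + 5·8^2 + 5·8 + 3 (b=8); 8→9: 5·9^9 + 5·9^5 + 5·9^4 + 5·9^3 + 5·9^2 + 5·9 + 3 = 1937434593; 1937434593−1 = 1937434592
i=7: 1937434592 = 5·9^9 + 5·9^5 + 5·9^4 + 5·9^3 + 5·9^2 + 5·9 + 2 (b=9); 9→10: 5·10^10 + 5·10^5 + 5·10^4 + 5·10^3 + 5·10^2 + 5·10 + 2 = 50000555552; 50000555552−1 = 50000555551

1937434592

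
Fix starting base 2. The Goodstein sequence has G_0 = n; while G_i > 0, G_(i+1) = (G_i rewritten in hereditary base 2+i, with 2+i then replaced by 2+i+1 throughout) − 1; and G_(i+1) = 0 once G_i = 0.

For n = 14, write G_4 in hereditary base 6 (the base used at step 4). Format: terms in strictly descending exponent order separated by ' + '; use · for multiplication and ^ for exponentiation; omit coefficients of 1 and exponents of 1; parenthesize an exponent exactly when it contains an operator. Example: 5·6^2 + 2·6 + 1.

6^(6 + 1) + 5·6^5 + 5·6^4 + 5·6^3 + 5·6^2 + 5·6 + 5

(0) 14|_2 = 2^(2 + 1) + 2^2 + 2 ↦ 3^(3 + 1) + 3^3 + 3|_3 = 111 ⇒ 110
(1) 110|_3 = 3^(3 + 1) + 3^3 + 2 ↦ 4^(4 + 1) + 4^4 + 2|_4 = 1282 ⇒ 1281
(2) 1281|_4 = 4^(4 + 1) + 4^4 + 1 ↦ 5^(5 + 1) + 5^5 + 1|_5 = 18751 ⇒ 18750
(3) 18750|_5 = 5^(5 + 1) + 5^5 ↦ 6^(6 + 1) + 6^6|_6 = 326592 ⇒ 326591
(4) 326591|_6 = 6^(6 + 1) + 5·6^5 + 5·6^4 + 5·6^3 + 5·6^2 + 5·6 + 5 ↦ 7^(7 + 1) + 5·7^5 + 5·7^4 + 5·7^3 + 5·7^2 + 5·7 + 5|_7 = 5862841 ⇒ 5862840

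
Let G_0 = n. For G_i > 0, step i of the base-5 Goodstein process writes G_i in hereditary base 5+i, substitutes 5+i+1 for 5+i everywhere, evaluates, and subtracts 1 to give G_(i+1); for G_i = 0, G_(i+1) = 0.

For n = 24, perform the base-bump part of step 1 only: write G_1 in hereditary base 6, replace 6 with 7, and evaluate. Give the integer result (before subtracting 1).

31

G_0 = 24. HB_5(24) = 4·5 + 4. Bump = 28. G_1 = 27.
G_1 = 27. HB_6(27) = 4·6 + 3. Bump = 31. G_2 = 30.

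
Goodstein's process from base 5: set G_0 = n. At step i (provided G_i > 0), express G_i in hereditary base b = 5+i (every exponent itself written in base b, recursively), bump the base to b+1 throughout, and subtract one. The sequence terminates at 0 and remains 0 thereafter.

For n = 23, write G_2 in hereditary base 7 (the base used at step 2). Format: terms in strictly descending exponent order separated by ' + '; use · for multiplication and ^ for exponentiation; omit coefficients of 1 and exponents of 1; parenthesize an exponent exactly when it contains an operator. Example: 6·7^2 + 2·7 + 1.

[0] 23 ≡ 4·5 + 3 (base 5). Lift 6: 27. −1: 26.
[1] 26 ≡ 4·6 + 2 (base 6). Lift 7: 30. −1: 29.
[2] 29 ≡ 4·7 + 1 (base 7). Lift 8: 33. −1: 32.

4·7 + 1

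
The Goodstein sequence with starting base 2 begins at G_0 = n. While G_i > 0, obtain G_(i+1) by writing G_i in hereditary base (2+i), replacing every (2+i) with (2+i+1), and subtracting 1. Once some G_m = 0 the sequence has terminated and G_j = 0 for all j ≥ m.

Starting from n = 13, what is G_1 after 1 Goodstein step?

108

i=0: 13 = 2^(2 + 1) + 2^2 + 1 (b=2); 2→3: 3^(3 + 1) + 3^3 + 1 = 109; 109−1 = 108
i=1: 108 = 3^(3 + 1) + 3^3 (b=3); 3→4: 4^(4 + 1) + 4^4 = 1280; 1280−1 = 1279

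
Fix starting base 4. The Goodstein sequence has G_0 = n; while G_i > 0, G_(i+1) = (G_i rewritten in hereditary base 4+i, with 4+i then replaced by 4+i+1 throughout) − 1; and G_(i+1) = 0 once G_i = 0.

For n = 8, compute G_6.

step 0: 8 = 2·4; sub 5 for 4: 2·5; = 10; G_1 = 10−1 = 9
step 1: 9 = 5 + 4; sub 6 for 5: 6 + 4; = 10; G_2 = 10−1 = 9
step 2: 9 = 6 + 3; sub 7 for 6: 7 + 3; = 10; G_3 = 10−1 = 9
step 3: 9 = 7 + 2; sub 8 for 7: 8 + 2; = 10; G_4 = 10−1 = 9
step 4: 9 = 8 + 1; sub 9 for 8: 9 + 1; = 10; G_5 = 10−1 = 9
step 5: 9 = 9; sub 10 for 9: 10; = 10; G_6 = 10−1 = 9
step 6: 9 = 9; sub 11 for 10: 9; = 9; G_7 = 9−1 = 8

9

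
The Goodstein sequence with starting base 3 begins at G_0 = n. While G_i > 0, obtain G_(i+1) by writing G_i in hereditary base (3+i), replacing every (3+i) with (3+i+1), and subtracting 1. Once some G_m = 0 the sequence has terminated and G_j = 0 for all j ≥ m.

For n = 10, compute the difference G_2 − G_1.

step 0: 10 = 3^2 + 1; sub 4 for 3: 4^2 + 1; = 17; G_1 = 17−1 = 16
step 1: 16 = 4^2; sub 5 for 4: 5^2; = 25; G_2 = 25−1 = 24

8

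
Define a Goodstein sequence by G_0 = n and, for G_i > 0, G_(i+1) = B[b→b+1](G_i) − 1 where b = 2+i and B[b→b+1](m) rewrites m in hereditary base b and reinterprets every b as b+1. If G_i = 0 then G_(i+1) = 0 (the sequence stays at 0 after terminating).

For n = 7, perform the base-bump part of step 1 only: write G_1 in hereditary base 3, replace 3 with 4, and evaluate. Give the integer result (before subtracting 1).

[0] 7 ≡ 2^2 + 2 + 1 (base 2). Lift 3: 31. −1: 30.
[1] 30 ≡ 3^3 + 3 (base 3). Lift 4: 260. −1: 259.

260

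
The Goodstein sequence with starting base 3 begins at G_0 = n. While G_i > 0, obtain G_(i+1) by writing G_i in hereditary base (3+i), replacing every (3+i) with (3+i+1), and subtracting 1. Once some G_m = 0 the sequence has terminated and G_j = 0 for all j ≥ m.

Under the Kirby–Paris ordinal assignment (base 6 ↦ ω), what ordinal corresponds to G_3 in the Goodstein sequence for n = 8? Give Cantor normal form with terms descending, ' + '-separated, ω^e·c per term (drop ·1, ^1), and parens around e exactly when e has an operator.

8 —HB3→ 2·3 + 2 —bump→ 2·4 + 2 = 10 —(−1)→ 9
9 —HB4→ 2·4 + 1 —bump→ 2·5 + 1 = 11 —(−1)→ 10
10 —HB5→ 2·5 —bump→ 2·6 = 12 —(−1)→ 11

ω + 5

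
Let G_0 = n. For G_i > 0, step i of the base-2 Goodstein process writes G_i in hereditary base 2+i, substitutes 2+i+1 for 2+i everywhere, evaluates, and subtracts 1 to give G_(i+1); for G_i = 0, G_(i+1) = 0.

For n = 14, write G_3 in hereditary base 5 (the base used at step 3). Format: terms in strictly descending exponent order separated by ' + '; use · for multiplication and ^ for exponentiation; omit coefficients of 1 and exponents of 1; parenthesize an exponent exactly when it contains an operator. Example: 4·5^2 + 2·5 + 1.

i=0: 14 = 2^(2 + 1) + 2^2 + 2 (b=2); 2→3: 3^(3 + 1) + 3^3 + 3 = 111; 111−1 = 110
i=1: 110 = 3^(3 + 1) + 3^3 + 2 (b=3); 3→4: 4^(4 + 1) + 4^4 + 2 = 1282; 1282−1 = 1281
i=2: 1281 = 4^(4 + 1) + 4^4 + 1 (b=4); 4→5: 5^(5 + 1) + 5^5 + 1 = 18751; 18751−1 = 18750
i=3: 18750 = 5^(5 + 1) + 5^5 (b=5); 5→6: 6^(6 + 1) + 6^6 = 326592; 326592−1 = 326591

5^(5 + 1) + 5^5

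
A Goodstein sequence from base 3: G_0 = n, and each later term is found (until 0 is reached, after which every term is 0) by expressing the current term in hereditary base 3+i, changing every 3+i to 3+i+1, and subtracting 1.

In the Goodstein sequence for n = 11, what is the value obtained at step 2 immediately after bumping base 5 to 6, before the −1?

base 3: 11 = 3^2 + 2; at 4: 4^2 + 2 = 18; next = 17
base 4: 17 = 4^2 + 1; at 5: 5^2 + 1 = 26; next = 25
base 5: 25 = 5^2; at 6: 6^2 = 36; next = 35

36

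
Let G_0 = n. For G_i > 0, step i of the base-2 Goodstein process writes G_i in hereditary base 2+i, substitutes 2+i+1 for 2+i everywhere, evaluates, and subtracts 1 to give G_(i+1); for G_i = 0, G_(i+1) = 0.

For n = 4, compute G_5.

G_0=4  [base 2] 2^2  →[2↦3]→  3^3 = 27  −1 ⇒ G_1=26
G_1=26  [base 3] 2·3^2 + 2·3 + 2  →[3↦4]→  2·4^2 + 2·4 + 2 = 42  −1 ⇒ G_2=41
G_2=41  [base 4] 2·4^2 + 2·4 + 1  →[4↦5]→  2·5^2 + 2·5 + 1 = 61  −1 ⇒ G_3=60
G_3=60  [base 5] 2·5^2 + 2·5  →[5↦6]→  2·6^2 + 2·6 = 84  −1 ⇒ G_4=83
G_4=83  [base 6] 2·6^2 + 6 + 5  →[6↦7]→  2·7^2 + 7 + 5 = 110  −1 ⇒ G_5=109
G_5=109  [base 7] 2·7^2 + 7 + 4  →[7↦8]→  2·8^2 + 8 + 4 = 140  −1 ⇒ G_6=139

109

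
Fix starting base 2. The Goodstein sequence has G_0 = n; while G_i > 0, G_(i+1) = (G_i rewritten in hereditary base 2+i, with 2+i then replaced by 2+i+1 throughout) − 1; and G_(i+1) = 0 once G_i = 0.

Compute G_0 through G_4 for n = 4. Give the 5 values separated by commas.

step 0: 4 = 2^2; sub 3 for 2: 3^3; = 27; G_1 = 27−1 = 26
step 1: 26 = 2·3^2 + 2·3 + 2; sub 4 for 3: 2·4^2 + 2·4 + 2; = 42; G_2 = 42−1 = 41
step 2: 41 = 2·4^2 + 2·4 + 1; sub 5 for 4: 2·5^2 + 2·5 + 1; = 61; G_3 = 61−1 = 60
step 3: 60 = 2·5^2 + 2·5; sub 6 for 5: 2·6^2 + 2·6; = 84; G_4 = 84−1 = 83

4, 26, 41, 60, 83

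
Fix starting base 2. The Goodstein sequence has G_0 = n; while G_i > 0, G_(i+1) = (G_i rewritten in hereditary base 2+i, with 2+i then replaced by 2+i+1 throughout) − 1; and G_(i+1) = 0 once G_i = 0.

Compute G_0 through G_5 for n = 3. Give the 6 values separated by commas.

i=0: 3 = 2 + 1 (b=2); 2→3: 3 + 1 = 4; 4−1 = 3
i=1: 3 = 3 (b=3); 3→4: 4 = 4; 4−1 = 3
i=2: 3 = 3 (b=4); 4→5: 3 = 3; 3−1 = 2
i=3: 2 = 2 (b=5); 5→6: 2 = 2; 2−1 = 1
i=4: 1 = 1 (b=6); 6→7: 1 = 1; 1−1 = 0

3, 3, 3, 2, 1, 0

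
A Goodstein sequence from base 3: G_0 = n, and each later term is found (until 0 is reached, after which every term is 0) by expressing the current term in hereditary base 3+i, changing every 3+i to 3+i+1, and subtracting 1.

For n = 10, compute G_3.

27

G_0=10  [base 3] 3^2 + 1  →[3↦4]→  4^2 + 1 = 17  −1 ⇒ G_1=16
G_1=16  [base 4] 4^2  →[4↦5]→  5^2 = 25  −1 ⇒ G_2=24
G_2=24  [base 5] 4·5 + 4  →[5↦6]→  4·6 + 4 = 28  −1 ⇒ G_3=27
G_3=27  [base 6] 4·6 + 3  →[6↦7]→  4·7 + 3 = 31  −1 ⇒ G_4=30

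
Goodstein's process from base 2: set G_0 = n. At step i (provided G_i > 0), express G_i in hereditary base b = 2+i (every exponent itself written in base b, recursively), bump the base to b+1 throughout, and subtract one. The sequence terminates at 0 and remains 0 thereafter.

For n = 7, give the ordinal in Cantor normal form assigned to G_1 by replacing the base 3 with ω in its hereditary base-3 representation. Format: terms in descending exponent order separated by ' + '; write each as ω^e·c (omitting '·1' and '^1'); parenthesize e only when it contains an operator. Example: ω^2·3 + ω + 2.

ω^ω + ω

G_0=7  [base 2] 2^2 + 2 + 1  →[2↦3]→  3^3 + 3 + 1 = 31  −1 ⇒ G_1=30
G_1=30  [base 3] 3^3 + 3  →[3↦4]→  4^4 + 4 = 260  −1 ⇒ G_2=259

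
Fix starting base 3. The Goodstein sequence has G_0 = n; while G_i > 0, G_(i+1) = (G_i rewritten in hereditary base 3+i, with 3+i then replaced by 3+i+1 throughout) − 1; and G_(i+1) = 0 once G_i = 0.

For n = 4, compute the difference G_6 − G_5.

(0) 4|_3 = 3 + 1 ↦ 4 + 1|_4 = 5 ⇒ 4
(1) 4|_4 = 4 ↦ 5|_5 = 5 ⇒ 4
(2) 4|_5 = 4 ↦ 4|_6 = 4 ⇒ 3
(3) 3|_6 = 3 ↦ 3|_7 = 3 ⇒ 2
(4) 2|_7 = 2 ↦ 2|_8 = 2 ⇒ 1
(5) 1|_8 = 1 ↦ 1|_9 = 1 ⇒ 0

-1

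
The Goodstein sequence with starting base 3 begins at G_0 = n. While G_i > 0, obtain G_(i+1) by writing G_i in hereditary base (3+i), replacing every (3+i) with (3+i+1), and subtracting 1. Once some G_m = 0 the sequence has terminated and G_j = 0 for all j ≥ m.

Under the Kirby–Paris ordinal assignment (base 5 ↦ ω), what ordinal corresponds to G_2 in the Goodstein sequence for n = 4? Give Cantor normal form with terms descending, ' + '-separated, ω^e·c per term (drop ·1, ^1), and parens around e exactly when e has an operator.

G_0=4  [base 3] 3 + 1  →[3↦4]→  4 + 1 = 5  −1 ⇒ G_1=4
G_1=4  [base 4] 4  →[4↦5]→  5 = 5  −1 ⇒ G_2=4
G_2=4  [base 5] 4  →[5↦6]→  4 = 4  −1 ⇒ G_3=3

4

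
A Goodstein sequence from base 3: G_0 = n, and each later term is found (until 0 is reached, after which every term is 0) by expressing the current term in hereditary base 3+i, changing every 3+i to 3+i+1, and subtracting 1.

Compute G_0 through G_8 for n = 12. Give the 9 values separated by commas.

12, 19, 27, 37, 49, 63, 69, 75, 81

G_0 = 12. HB_3(12) = 3^2 + 3. Bump = 20. G_1 = 19.
G_1 = 19. HB_4(19) = 4^2 + 3. Bump = 28. G_2 = 27.
G_2 = 27. HB_5(27) = 5^2 + 2. Bump = 38. G_3 = 37.
G_3 = 37. HB_6(37) = 6^2 + 1. Bump = 50. G_4 = 49.
G_4 = 49. HB_7(49) = 7^2. Bump = 64. G_5 = 63.
G_5 = 63. HB_8(63) = 7·8 + 7. Bump = 70. G_6 = 69.
G_6 = 69. HB_9(69) = 7·9 + 6. Bump = 76. G_7 = 75.
G_7 = 75. HB_10(75) = 7·10 + 5. Bump = 82. G_8 = 81.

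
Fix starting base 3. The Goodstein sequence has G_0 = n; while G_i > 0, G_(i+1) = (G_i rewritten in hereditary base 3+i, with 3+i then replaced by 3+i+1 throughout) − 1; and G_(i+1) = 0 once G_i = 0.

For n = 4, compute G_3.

3

base 3: 4 = 3 + 1; at 4: 4 + 1 = 5; next = 4
base 4: 4 = 4; at 5: 5 = 5; next = 4
base 5: 4 = 4; at 6: 4 = 4; next = 3
base 6: 3 = 3; at 7: 3 = 3; next = 2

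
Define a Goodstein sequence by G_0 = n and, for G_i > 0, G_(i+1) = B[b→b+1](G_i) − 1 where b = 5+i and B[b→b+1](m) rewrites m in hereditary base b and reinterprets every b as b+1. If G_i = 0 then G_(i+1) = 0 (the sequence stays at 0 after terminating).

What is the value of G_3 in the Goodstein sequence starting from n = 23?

32

G_0=23  [base 5] 4·5 + 3  →[5↦6]→  4·6 + 3 = 27  −1 ⇒ G_1=26
G_1=26  [base 6] 4·6 + 2  →[6↦7]→  4·7 + 2 = 30  −1 ⇒ G_2=29
G_2=29  [base 7] 4·7 + 1  →[7↦8]→  4·8 + 1 = 33  −1 ⇒ G_3=32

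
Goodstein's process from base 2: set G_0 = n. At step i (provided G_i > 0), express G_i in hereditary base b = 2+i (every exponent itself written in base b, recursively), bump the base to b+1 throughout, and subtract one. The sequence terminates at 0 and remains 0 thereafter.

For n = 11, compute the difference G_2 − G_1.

step 0: 11 = 2^(2 + 1) + 2 + 1; sub 3 for 2: 3^(3 + 1) + 3 + 1; = 85; G_1 = 85−1 = 84
step 1: 84 = 3^(3 + 1) + 3; sub 4 for 3: 4^(4 + 1) + 4; = 1028; G_2 = 1028−1 = 1027

943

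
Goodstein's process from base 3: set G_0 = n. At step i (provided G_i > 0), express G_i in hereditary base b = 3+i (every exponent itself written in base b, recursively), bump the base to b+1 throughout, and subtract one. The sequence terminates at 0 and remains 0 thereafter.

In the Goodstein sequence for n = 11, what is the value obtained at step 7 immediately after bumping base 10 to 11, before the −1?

56

base 3: 11 = 3^2 + 2; at 4: 4^2 + 2 = 18; next = 17
base 4: 17 = 4^2 + 1; at 5: 5^2 + 1 = 26; next = 25
base 5: 25 = 5^2; at 6: 6^2 = 36; next = 35
base 6: 35 = 5·6 + 5; at 7: 5·7 + 5 = 40; next = 39
base 7: 39 = 5·7 + 4; at 8: 5·8 + 4 = 44; next = 43
base 8: 43 = 5·8 + 3; at 9: 5·9 + 3 = 48; next = 47
base 9: 47 = 5·9 + 2; at 10: 5·10 + 2 = 52; next = 51
base 10: 51 = 5·10 + 1; at 11: 5·11 + 1 = 56; next = 55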